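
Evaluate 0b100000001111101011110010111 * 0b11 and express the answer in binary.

Multiply each base-2 digit by 3, carrying:
  1×3 = 3 → write 1 carry 1
  1×3+1 = 4 → write 0 carry 2
  1×3+2 = 5 → write 1 carry 2
  0×3+2 = 2 → write 0 carry 1
  1×3+1 = 4 → write 0 carry 2
  0×3+2 = 2 → write 0 carry 1
  0×3+1 = 1 → write 1
  1×3 = 3 → write 1 carry 1
  1×3+1 = 4 → write 0 carry 2
  1×3+2 = 5 → write 1 carry 2
  1×3+2 = 5 → write 1 carry 2
  0×3+2 = 2 → write 0 carry 1
  1×3+1 = 4 → write 0 carry 2
  0×3+2 = 2 → write 0 carry 1
  1×3+1 = 4 → write 0 carry 2
  1×3+2 = 5 → write 1 carry 2
  1×3+2 = 5 → write 1 carry 2
  1×3+2 = 5 → write 1 carry 2
  1×3+2 = 5 → write 1 carry 2
  0×3+2 = 2 → write 0 carry 1
  0×3+1 = 1 → write 1
  0×3 = 0 → write 0
  0×3 = 0 → write 0
  0×3 = 0 → write 0
  0×3 = 0 → write 0
  0×3 = 0 → write 0
  1×3 = 3 → write 1 carry 1
  remaining carry: 1

0b1100000101111000011011000101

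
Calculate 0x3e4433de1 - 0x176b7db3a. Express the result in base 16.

0x26d8b62a7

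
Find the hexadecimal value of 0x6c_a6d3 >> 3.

3 bits is not a whole number of base-16 digits; in binary: 11011001010011011010011 >> 3 = 11011001010011011010.

0xd94da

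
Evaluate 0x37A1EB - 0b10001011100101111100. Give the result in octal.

0o13564157

0x37A1EB = 0o15720753 in octal.
0b10001011100101111100 = 0o2134574 in octal.
Subtract column by column in base 8:
  3-4 → 7 (borrow)
  5-7-1 → 5 (borrow)
  7-5-1 → 1
  0-4 → 4 (borrow)
  2-3-1 → 6 (borrow)
  7-1-1 → 5
  5-2 → 3
  1-0 → 1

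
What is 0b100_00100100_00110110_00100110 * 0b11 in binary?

0b1100011011001010001001110010

Multiply each base-2 digit by 3, carrying:
  0×3 = 0 → write 0
  1×3 = 3 → write 1 carry 1
  1×3+1 = 4 → write 0 carry 2
  0×3+2 = 2 → write 0 carry 1
  0×3+1 = 1 → write 1
  1×3 = 3 → write 1 carry 1
  0×3+1 = 1 → write 1
  0×3 = 0 → write 0
  0×3 = 0 → write 0
  1×3 = 3 → write 1 carry 1
  1×3+1 = 4 → write 0 carry 2
  0×3+2 = 2 → write 0 carry 1
  1×3+1 = 4 → write 0 carry 2
  1×3+2 = 5 → write 1 carry 2
  0×3+2 = 2 → write 0 carry 1
  0×3+1 = 1 → write 1
  0×3 = 0 → write 0
  0×3 = 0 → write 0
  1×3 = 3 → write 1 carry 1
  0×3+1 = 1 → write 1
  0×3 = 0 → write 0
  1×3 = 3 → write 1 carry 1
  0×3+1 = 1 → write 1
  0×3 = 0 → write 0
  0×3 = 0 → write 0
  0×3 = 0 → write 0
  1×3 = 3 → write 1 carry 1
  remaining carry: 1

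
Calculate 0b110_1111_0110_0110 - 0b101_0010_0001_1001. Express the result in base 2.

Subtract column by column in base 2:
  0-1 → 1 (borrow)
  1-0-1 → 0
  1-0 → 1
  0-1 → 1 (borrow)
  0-1-1 → 0 (borrow)
  1-0-1 → 0
  1-0 → 1
  0-0 → 0
  1-0 → 1
  1-1 → 0
  1-0 → 1
  1-0 → 1
  0-1 → 1 (borrow)
  1-0-1 → 0
  1-1 → 0

0b1110101001101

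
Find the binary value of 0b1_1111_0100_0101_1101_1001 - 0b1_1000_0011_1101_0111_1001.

Subtract column by column in base 2:
  1-1 → 0
  0-0 → 0
  0-0 → 0
  1-1 → 0
  1-1 → 0
  0-1 → 1 (borrow)
  1-1-1 → 1 (borrow)
  1-0-1 → 0
  1-1 → 0
  0-0 → 0
  1-1 → 0
  0-1 → 1 (borrow)
  0-1-1 → 0 (borrow)
  0-1-1 → 0 (borrow)
  1-0-1 → 0
  0-0 → 0
  1-0 → 1
  1-0 → 1
  1-0 → 1
  1-1 → 0
  1-1 → 0

0b1110000100001100000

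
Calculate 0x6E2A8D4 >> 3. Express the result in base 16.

0xDC551A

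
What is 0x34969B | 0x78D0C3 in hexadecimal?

0x7CD6DB

OR each hex digit independently (no carries):
  3|7=7, 4|8=C, 9|D=D, 6|0=6, 9|C=D, B|3=B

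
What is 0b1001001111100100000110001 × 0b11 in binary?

Multiply each base-2 digit by 3, carrying:
  1×3 = 3 → write 1 carry 1
  0×3+1 = 1 → write 1
  0×3 = 0 → write 0
  0×3 = 0 → write 0
  1×3 = 3 → write 1 carry 1
  1×3+1 = 4 → write 0 carry 2
  0×3+2 = 2 → write 0 carry 1
  0×3+1 = 1 → write 1
  0×3 = 0 → write 0
  0×3 = 0 → write 0
  0×3 = 0 → write 0
  1×3 = 3 → write 1 carry 1
  0×3+1 = 1 → write 1
  0×3 = 0 → write 0
  1×3 = 3 → write 1 carry 1
  1×3+1 = 4 → write 0 carry 2
  1×3+2 = 5 → write 1 carry 2
  1×3+2 = 5 → write 1 carry 2
  1×3+2 = 5 → write 1 carry 2
  0×3+2 = 2 → write 0 carry 1
  0×3+1 = 1 → write 1
  1×3 = 3 → write 1 carry 1
  0×3+1 = 1 → write 1
  0×3 = 0 → write 0
  1×3 = 3 → write 1 carry 1
  remaining carry: 1

0b11011101110101100010010011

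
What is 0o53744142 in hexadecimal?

Each octal digit is 3 bits: 5=101 3=011 7=111 4=100 4=100 1=001 4=100 2=010.
Group the bits into nibbles: 1010 1111 1100 1000 0110 0010 → AFC862.

0xAFC862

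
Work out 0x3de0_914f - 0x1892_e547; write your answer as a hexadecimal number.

0x254dac08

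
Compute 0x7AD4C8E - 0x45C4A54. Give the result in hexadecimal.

0x351023A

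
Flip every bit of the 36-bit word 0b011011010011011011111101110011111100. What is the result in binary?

0b100100101100100100000010001100000011

Invert each bit: 011011010011011011111101110011111100 → 100100101100100100000010001100000011.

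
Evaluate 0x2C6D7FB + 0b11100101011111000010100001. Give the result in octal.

0o627144234

0x2C6D7FB = 0o261553773 in octal.
0b11100101011111000010100001 = 0o345370241 in octal.
Add column by column in base 8, right to left:
  3+1 = 4
  7+4 = 3 carry 1
  7+2+1 = 2 carry 1
  3+0+1 = 4
  5+7 = 4 carry 1
  5+3+1 = 1 carry 1
  1+5+1 = 7
  6+4 = 2 carry 1
  2+3+1 = 6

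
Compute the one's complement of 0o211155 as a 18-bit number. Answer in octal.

Each oct digit d becomes 7−d:
  2→5, 1→6, 1→6, 1→6, 5→2, 5→2

0o566622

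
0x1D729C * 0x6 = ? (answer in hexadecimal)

0xB0AFA8

Multiply each base-16 digit by 6, carrying:
  C×6 = 72 → write 8 carry 4
  9×6+4 = 58 → write A carry 3
  2×6+3 = 15 → write F
  7×6 = 42 → write A carry 2
  D×6+2 = 80 → write 0 carry 5
  1×6+5 = 11 → write B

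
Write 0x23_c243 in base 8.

0o10741103

Expand each hex digit to 4 bits: 2=0010 3=0011 c=1100 2=0010 4=0100 3=0011.
Group the bits in threes: 001 000 111 100 001 001 000 011 → 10741103.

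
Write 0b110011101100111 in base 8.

0o63547

Group the bits in threes: 110 011 101 100 111 → 63547.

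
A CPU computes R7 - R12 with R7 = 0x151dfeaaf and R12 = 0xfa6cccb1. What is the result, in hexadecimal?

0x57731dfe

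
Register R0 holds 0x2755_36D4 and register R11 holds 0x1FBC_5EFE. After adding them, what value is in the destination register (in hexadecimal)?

Add column by column in base 16, right to left:
  4+E = 2 carry 1
  D+F+1 = D carry 1
  6+E+1 = 5 carry 1
  3+5+1 = 9
  5+C = 1 carry 1
  5+B+1 = 1 carry 1
  7+F+1 = 7 carry 1
  2+1+1 = 4

0x471195D2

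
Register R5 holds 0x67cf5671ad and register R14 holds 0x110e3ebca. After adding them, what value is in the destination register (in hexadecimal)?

Add column by column in base 16, right to left:
  d+a = 7 carry 1
  a+c+1 = 7 carry 1
  1+b+1 = d
  7+e = 5 carry 1
  6+3+1 = a
  5+e = 3 carry 1
  f+0+1 = 0 carry 1
  c+1+1 = e
  7+1 = 8
  6+0 = 6

0x68e03a5d77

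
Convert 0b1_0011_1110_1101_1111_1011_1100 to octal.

Group the bits in threes: 001 001 111 101 101 111 110 111 100 → 117557674.

0o117557674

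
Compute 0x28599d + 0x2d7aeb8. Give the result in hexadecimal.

Add column by column in base 16, right to left:
  d+8 = 5 carry 1
  9+b+1 = 5 carry 1
  9+e+1 = 8 carry 1
  5+a+1 = 0 carry 1
  8+7+1 = 0 carry 1
  2+d+1 = 0 carry 1
  0+2+1 = 3

0x3000855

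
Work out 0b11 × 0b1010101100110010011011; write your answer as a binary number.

0b100000000110010111010001

Multiply each base-2 digit by 3, carrying:
  1×3 = 3 → write 1 carry 1
  1×3+1 = 4 → write 0 carry 2
  0×3+2 = 2 → write 0 carry 1
  1×3+1 = 4 → write 0 carry 2
  1×3+2 = 5 → write 1 carry 2
  0×3+2 = 2 → write 0 carry 1
  0×3+1 = 1 → write 1
  1×3 = 3 → write 1 carry 1
  0×3+1 = 1 → write 1
  0×3 = 0 → write 0
  1×3 = 3 → write 1 carry 1
  1×3+1 = 4 → write 0 carry 2
  0×3+2 = 2 → write 0 carry 1
  0×3+1 = 1 → write 1
  1×3 = 3 → write 1 carry 1
  1×3+1 = 4 → write 0 carry 2
  0×3+2 = 2 → write 0 carry 1
  1×3+1 = 4 → write 0 carry 2
  0×3+2 = 2 → write 0 carry 1
  1×3+1 = 4 → write 0 carry 2
  0×3+2 = 2 → write 0 carry 1
  1×3+1 = 4 → write 0 carry 2
  remaining carry: 10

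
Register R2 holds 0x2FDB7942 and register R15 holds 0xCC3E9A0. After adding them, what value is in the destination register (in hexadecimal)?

0x3C9F62E2

Add column by column in base 16, right to left:
  2+0 = 2
  4+A = E
  9+9 = 2 carry 1
  7+E+1 = 6 carry 1
  B+3+1 = F
  D+C = 9 carry 1
  F+C+1 = C carry 1
  2+0+1 = 3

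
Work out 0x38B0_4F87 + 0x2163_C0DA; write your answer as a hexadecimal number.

0x5A141061

Add column by column in base 16, right to left:
  7+A = 1 carry 1
  8+D+1 = 6 carry 1
  F+0+1 = 0 carry 1
  4+C+1 = 1 carry 1
  0+3+1 = 4
  B+6 = 1 carry 1
  8+1+1 = A
  3+2 = 5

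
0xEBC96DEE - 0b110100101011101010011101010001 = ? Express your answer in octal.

0o26706543235

0xEBC96DEE = 0o35362266756 in octal.
0b110100101011101010011101010001 = 0o6453523521 in octal.
Subtract column by column in base 8:
  6-1 → 5
  5-2 → 3
  7-5 → 2
  6-3 → 3
  6-2 → 4
  2-5 → 5 (borrow)
  2-3-1 → 6 (borrow)
  6-5-1 → 0
  3-4 → 7 (borrow)
  5-6-1 → 6 (borrow)
  3-0-1 → 2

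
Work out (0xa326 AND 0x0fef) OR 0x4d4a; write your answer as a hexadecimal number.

0xa326 AND 0x0fef = 0x0326.
Then OR with 0x4d4a.

0x4f6e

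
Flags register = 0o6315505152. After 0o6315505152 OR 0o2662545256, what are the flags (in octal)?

OR each oct digit independently (no carries):
  6|2=6, 3|6=7, 1|6=7, 5|2=7, 5|5=5, 0|4=4, 5|5=5, 1|2=3, 5|5=5, 2|6=6

0o6777545356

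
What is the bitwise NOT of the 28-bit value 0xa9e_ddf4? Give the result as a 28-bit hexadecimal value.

Each hex digit d becomes f−d:
  a→5, 9→6, e→1, d→2, d→2, f→0, 4→b

0x561220b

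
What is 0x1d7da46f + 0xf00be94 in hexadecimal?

Add column by column in base 16, right to left:
  f+4 = 3 carry 1
  6+9+1 = 0 carry 1
  4+e+1 = 3 carry 1
  a+b+1 = 6 carry 1
  d+0+1 = e
  7+0 = 7
  d+f = c carry 1
  1+0+1 = 2

0x2c7e6303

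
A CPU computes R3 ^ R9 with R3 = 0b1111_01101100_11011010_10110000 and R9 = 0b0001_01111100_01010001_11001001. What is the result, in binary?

0b1110000100001000101101111001

XOR bit by bit (1 where the bits differ):
  1111011011001101101010110000
^ 0001011111000101000111001001
= 1110000100001000101101111001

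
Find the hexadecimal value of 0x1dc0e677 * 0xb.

0x14749e71d

Multiply each base-16 digit by 11, carrying:
  7×11 = 77 → write d carry 4
  7×11+4 = 81 → write 1 carry 5
  6×11+5 = 71 → write 7 carry 4
  e×11+4 = 158 → write e carry 9
  0×11+9 = 9 → write 9
  c×11 = 132 → write 4 carry 8
  d×11+8 = 151 → write 7 carry 9
  1×11+9 = 20 → write 4 carry 1
  remaining carry: 1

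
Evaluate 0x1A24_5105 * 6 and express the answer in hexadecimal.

0x9CD9E61E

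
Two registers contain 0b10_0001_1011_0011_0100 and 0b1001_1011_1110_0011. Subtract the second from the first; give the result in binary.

0b10111111101010001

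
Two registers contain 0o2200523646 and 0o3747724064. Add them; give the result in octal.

Add column by column in base 8, right to left:
  6+4 = 2 carry 1
  4+6+1 = 3 carry 1
  6+0+1 = 7
  3+4 = 7
  2+2 = 4
  5+7 = 4 carry 1
  0+7+1 = 0 carry 1
  0+4+1 = 5
  2+7 = 1 carry 1
  2+3+1 = 6

0o6150447732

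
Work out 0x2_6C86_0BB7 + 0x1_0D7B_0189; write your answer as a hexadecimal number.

0x37A010D40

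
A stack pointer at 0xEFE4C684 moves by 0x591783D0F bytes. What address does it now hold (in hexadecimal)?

Add column by column in base 16, right to left:
  4+F = 3 carry 1
  8+0+1 = 9
  6+D = 3 carry 1
  C+3+1 = 0 carry 1
  4+8+1 = D
  E+7 = 5 carry 1
  F+1+1 = 1 carry 1
  E+9+1 = 8 carry 1
  0+5+1 = 6

0x6815D0393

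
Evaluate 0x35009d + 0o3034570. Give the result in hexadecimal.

0o3034570 = 0xc3978 in hexadecimal.
Add column by column in base 16, right to left:
  d+8 = 5 carry 1
  9+7+1 = 1 carry 1
  0+9+1 = a
  0+3 = 3
  5+c = 1 carry 1
  3+0+1 = 4

0x413a15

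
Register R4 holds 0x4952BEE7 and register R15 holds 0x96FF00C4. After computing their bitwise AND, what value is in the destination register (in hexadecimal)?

0x005200C4

AND each hex digit independently (no carries):
  4&9=0, 9&6=0, 5&F=5, 2&F=2, B&0=0, E&0=0, E&C=C, 7&4=4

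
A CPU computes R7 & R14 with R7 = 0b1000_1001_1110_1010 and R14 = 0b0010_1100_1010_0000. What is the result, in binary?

AND bit by bit (1 only where both bits are 1):
  1000100111101010
& 0010110010100000
= 0000100010100000

0b0000100010100000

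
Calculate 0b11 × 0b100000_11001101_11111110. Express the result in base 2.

0b11000100110100111111010

Multiply each base-2 digit by 3, carrying:
  0×3 = 0 → write 0
  1×3 = 3 → write 1 carry 1
  1×3+1 = 4 → write 0 carry 2
  1×3+2 = 5 → write 1 carry 2
  1×3+2 = 5 → write 1 carry 2
  1×3+2 = 5 → write 1 carry 2
  1×3+2 = 5 → write 1 carry 2
  1×3+2 = 5 → write 1 carry 2
  1×3+2 = 5 → write 1 carry 2
  0×3+2 = 2 → write 0 carry 1
  1×3+1 = 4 → write 0 carry 2
  1×3+2 = 5 → write 1 carry 2
  0×3+2 = 2 → write 0 carry 1
  0×3+1 = 1 → write 1
  1×3 = 3 → write 1 carry 1
  1×3+1 = 4 → write 0 carry 2
  0×3+2 = 2 → write 0 carry 1
  0×3+1 = 1 → write 1
  0×3 = 0 → write 0
  0×3 = 0 → write 0
  0×3 = 0 → write 0
  1×3 = 3 → write 1 carry 1
  remaining carry: 1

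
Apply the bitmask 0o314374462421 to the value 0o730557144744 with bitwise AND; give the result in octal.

0o310154040400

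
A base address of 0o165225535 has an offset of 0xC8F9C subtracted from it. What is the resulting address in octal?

0xC8F9C = 0o3107634 in octal.
Subtract column by column in base 8:
  5-4 → 1
  3-3 → 0
  5-6 → 7 (borrow)
  5-7-1 → 5 (borrow)
  2-0-1 → 1
  2-1 → 1
  5-3 → 2
  6-0 → 6
  1-0 → 1

0o162115701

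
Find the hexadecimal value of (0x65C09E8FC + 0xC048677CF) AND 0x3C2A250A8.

0x240804088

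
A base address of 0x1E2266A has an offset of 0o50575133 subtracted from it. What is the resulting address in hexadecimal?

0o50575133 = 0xA2FA5B in hexadecimal.
Subtract column by column in base 16:
  A-B → F (borrow)
  6-5-1 → 0
  6-A → C (borrow)
  2-F-1 → 2 (borrow)
  2-2-1 → F (borrow)
  E-A-1 → 3
  1-0 → 1

0x13F2C0F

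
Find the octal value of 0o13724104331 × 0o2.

0o27650210662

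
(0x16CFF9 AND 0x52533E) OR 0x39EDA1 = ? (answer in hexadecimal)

0x3BEFB9

0x16CFF9 AND 0x52533E = 0x124338.
Then OR with 0x39EDA1.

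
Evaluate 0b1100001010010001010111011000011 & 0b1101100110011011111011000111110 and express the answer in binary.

AND bit by bit (1 only where both bits are 1):
  1100001010010001010111011000011
& 1101100110011011111011000111110
= 1100000010010001010011000000010

0b1100000010010001010011000000010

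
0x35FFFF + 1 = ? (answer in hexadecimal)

The trailing 4 digits are F (max in base 16), so adding 1 cascades: they roll to 0 and the next digit up increments.

0x360000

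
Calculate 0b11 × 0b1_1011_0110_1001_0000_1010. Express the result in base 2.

0b10100100011101100011110

Multiply each base-2 digit by 3, carrying:
  0×3 = 0 → write 0
  1×3 = 3 → write 1 carry 1
  0×3+1 = 1 → write 1
  1×3 = 3 → write 1 carry 1
  0×3+1 = 1 → write 1
  0×3 = 0 → write 0
  0×3 = 0 → write 0
  0×3 = 0 → write 0
  1×3 = 3 → write 1 carry 1
  0×3+1 = 1 → write 1
  0×3 = 0 → write 0
  1×3 = 3 → write 1 carry 1
  0×3+1 = 1 → write 1
  1×3 = 3 → write 1 carry 1
  1×3+1 = 4 → write 0 carry 2
  0×3+2 = 2 → write 0 carry 1
  1×3+1 = 4 → write 0 carry 2
  1×3+2 = 5 → write 1 carry 2
  0×3+2 = 2 → write 0 carry 1
  1×3+1 = 4 → write 0 carry 2
  1×3+2 = 5 → write 1 carry 2
  remaining carry: 10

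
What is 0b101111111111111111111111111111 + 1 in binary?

0b110000000000000000000000000000

The trailing 28 digits are 1 (max in base 2), so adding 1 cascades: they roll to 0 and the next digit up increments.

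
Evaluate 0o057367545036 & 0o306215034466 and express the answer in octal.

AND each oct digit independently (no carries):
  0&3=0, 5&0=0, 7&6=6, 3&2=2, 6&1=0, 7&5=5, 5&0=0, 4&3=0, 5&4=4, 0&4=0, 3&6=2, 6&6=6

0o006205004026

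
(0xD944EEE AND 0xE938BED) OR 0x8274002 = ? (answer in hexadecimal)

0xD944EEE AND 0xE938BED = 0xC900AEC.
Then OR with 0x8274002.

0xCB74AEE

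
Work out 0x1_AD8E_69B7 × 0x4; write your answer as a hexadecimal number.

0x6B639A6DC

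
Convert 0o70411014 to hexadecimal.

0xE2120C

Each octal digit is 3 bits: 7=111 0=000 4=100 1=001 1=001 0=000 1=001 4=100.
Group the bits into nibbles: 1110 0010 0001 0010 0000 1100 → E2120C.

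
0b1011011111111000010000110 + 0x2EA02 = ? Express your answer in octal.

0b1011011111111000010000110 = 0o133770206 in octal.
0x2EA02 = 0o565002 in octal.
Add column by column in base 8, right to left:
  6+2 = 0 carry 1
  0+0+1 = 1
  2+0 = 2
  0+5 = 5
  7+6 = 5 carry 1
  7+5+1 = 5 carry 1
  3+0+1 = 4
  3+0 = 3
  1+0 = 1

0o134555210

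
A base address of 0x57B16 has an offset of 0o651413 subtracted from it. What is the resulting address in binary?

0x57B16 = 0b1010111101100010110 in binary.
0o651413 = 0b110101001100001011 in binary.
Subtract column by column in base 2:
  0-1 → 1 (borrow)
  1-1-1 → 1 (borrow)
  1-0-1 → 0
  0-1 → 1 (borrow)
  1-0-1 → 0
  0-0 → 0
  0-0 → 0
  0-0 → 0
  1-1 → 0
  1-1 → 0
  0-0 → 0
  1-0 → 1
  1-1 → 0
  1-0 → 1
  1-1 → 0
  0-0 → 0
  1-1 → 0
  0-1 → 1 (borrow)
  1-0-1 → 0

0b100010100000001011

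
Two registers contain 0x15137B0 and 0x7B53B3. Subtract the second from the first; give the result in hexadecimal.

Subtract column by column in base 16:
  0-3 → D (borrow)
  B-B-1 → F (borrow)
  7-3-1 → 3
  3-5 → E (borrow)
  1-B-1 → 5 (borrow)
  5-7-1 → D (borrow)
  1-0-1 → 0

0xD5E3FD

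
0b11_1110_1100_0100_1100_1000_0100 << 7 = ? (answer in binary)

0b111110110001001100100001000000000

Left shift by 7: append 7 zero bits.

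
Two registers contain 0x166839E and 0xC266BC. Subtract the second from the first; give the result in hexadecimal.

0xA41CE2

Subtract column by column in base 16:
  E-C → 2
  9-B → E (borrow)
  3-6-1 → C (borrow)
  8-6-1 → 1
  6-2 → 4
  6-C → A (borrow)
  1-0-1 → 0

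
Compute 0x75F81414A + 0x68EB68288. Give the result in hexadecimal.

Add column by column in base 16, right to left:
  A+8 = 2 carry 1
  4+8+1 = D
  1+2 = 3
  4+8 = C
  1+6 = 7
  8+B = 3 carry 1
  F+E+1 = E carry 1
  5+8+1 = E
  7+6 = D

0xDEE37C3D2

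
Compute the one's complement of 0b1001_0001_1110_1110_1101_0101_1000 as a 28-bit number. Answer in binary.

Invert each bit: 1001000111101110110101011000 → 0110111000010001001010100111.

0b0110111000010001001010100111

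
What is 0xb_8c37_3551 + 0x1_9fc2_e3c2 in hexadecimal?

Add column by column in base 16, right to left:
  1+2 = 3
  5+c = 1 carry 1
  5+3+1 = 9
  3+e = 1 carry 1
  7+2+1 = a
  3+c = f
  c+f = b carry 1
  8+9+1 = 2 carry 1
  b+1+1 = d

0xd2bfa1913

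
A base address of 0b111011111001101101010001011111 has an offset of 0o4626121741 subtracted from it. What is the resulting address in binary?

0o4626121741 = 0b100110010110001010001111100001 in binary.
Subtract column by column in base 2:
  1-1 → 0
  1-0 → 1
  1-0 → 1
  1-0 → 1
  1-0 → 1
  0-1 → 1 (borrow)
  1-1-1 → 1 (borrow)
  0-1-1 → 0 (borrow)
  0-1-1 → 0 (borrow)
  0-1-1 → 0 (borrow)
  1-0-1 → 0
  0-0 → 0
  1-0 → 1
  0-1 → 1 (borrow)
  1-0-1 → 0
  1-1 → 0
  0-0 → 0
  1-0 → 1
  1-0 → 1
  0-1 → 1 (borrow)
  0-1-1 → 0 (borrow)
  1-0-1 → 0
  1-1 → 0
  1-0 → 1
  1-0 → 1
  1-1 → 0
  0-1 → 1 (borrow)
  1-0-1 → 0
  1-0 → 1
  1-1 → 0

0b10101100011100011000001111110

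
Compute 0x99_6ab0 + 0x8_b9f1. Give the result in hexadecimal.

Add column by column in base 16, right to left:
  0+1 = 1
  b+f = a carry 1
  a+9+1 = 4 carry 1
  6+b+1 = 2 carry 1
  9+8+1 = 2 carry 1
  9+0+1 = a

0xa224a1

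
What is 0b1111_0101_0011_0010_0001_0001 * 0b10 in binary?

0b1111010100110010000100010

Multiply each base-2 digit by 2, carrying:
  1×2 = 2 → write 0 carry 1
  0×2+1 = 1 → write 1
  0×2 = 0 → write 0
  0×2 = 0 → write 0
  1×2 = 2 → write 0 carry 1
  0×2+1 = 1 → write 1
  0×2 = 0 → write 0
  0×2 = 0 → write 0
  0×2 = 0 → write 0
  1×2 = 2 → write 0 carry 1
  0×2+1 = 1 → write 1
  0×2 = 0 → write 0
  1×2 = 2 → write 0 carry 1
  1×2+1 = 3 → write 1 carry 1
  0×2+1 = 1 → write 1
  0×2 = 0 → write 0
  1×2 = 2 → write 0 carry 1
  0×2+1 = 1 → write 1
  1×2 = 2 → write 0 carry 1
  0×2+1 = 1 → write 1
  1×2 = 2 → write 0 carry 1
  1×2+1 = 3 → write 1 carry 1
  1×2+1 = 3 → write 1 carry 1
  1×2+1 = 3 → write 1 carry 1
  remaining carry: 1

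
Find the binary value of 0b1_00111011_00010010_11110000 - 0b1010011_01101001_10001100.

0b111001111010100101100100

Subtract column by column in base 2:
  0-0 → 0
  0-0 → 0
  0-1 → 1 (borrow)
  0-1-1 → 0 (borrow)
  1-0-1 → 0
  1-0 → 1
  1-0 → 1
  1-1 → 0
  0-1 → 1 (borrow)
  1-0-1 → 0
  0-0 → 0
  0-1 → 1 (borrow)
  1-0-1 → 0
  0-1 → 1 (borrow)
  0-1-1 → 0 (borrow)
  0-0-1 → 1 (borrow)
  1-1-1 → 1 (borrow)
  1-1-1 → 1 (borrow)
  0-0-1 → 1 (borrow)
  1-0-1 → 0
  1-1 → 0
  1-0 → 1
  0-1 → 1 (borrow)
  0-0-1 → 1 (borrow)
  1-0-1 → 0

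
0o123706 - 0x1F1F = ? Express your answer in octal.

0x1F1F = 0o17437 in octal.
Subtract column by column in base 8:
  6-7 → 7 (borrow)
  0-3-1 → 4 (borrow)
  7-4-1 → 2
  3-7 → 4 (borrow)
  2-1-1 → 0
  1-0 → 1

0o104247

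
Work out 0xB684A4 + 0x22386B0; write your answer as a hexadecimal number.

0x2DA0B54

Add column by column in base 16, right to left:
  4+0 = 4
  A+B = 5 carry 1
  4+6+1 = B
  8+8 = 0 carry 1
  6+3+1 = A
  B+2 = D
  0+2 = 2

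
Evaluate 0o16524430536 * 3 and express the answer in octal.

0o53775512032

Multiply each base-8 digit by 3, carrying:
  6×3 = 18 → write 2 carry 2
  3×3+2 = 11 → write 3 carry 1
  5×3+1 = 16 → write 0 carry 2
  0×3+2 = 2 → write 2
  3×3 = 9 → write 1 carry 1
  4×3+1 = 13 → write 5 carry 1
  4×3+1 = 13 → write 5 carry 1
  2×3+1 = 7 → write 7
  5×3 = 15 → write 7 carry 1
  6×3+1 = 19 → write 3 carry 2
  1×3+2 = 5 → write 5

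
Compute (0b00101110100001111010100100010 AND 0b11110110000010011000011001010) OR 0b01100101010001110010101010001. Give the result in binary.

0b1100111010001111010101010011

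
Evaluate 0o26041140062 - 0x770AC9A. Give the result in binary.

0b10101001000101000001001110011000

0o26041140062 = 0b10110000100001001100000000110010 in binary.
0x770AC9A = 0b111011100001010110010011010 in binary.
Subtract column by column in base 2:
  0-0 → 0
  1-1 → 0
  0-0 → 0
  0-1 → 1 (borrow)
  1-1-1 → 1 (borrow)
  1-0-1 → 0
  0-0 → 0
  0-1 → 1 (borrow)
  0-0-1 → 1 (borrow)
  0-0-1 → 1 (borrow)
  0-1-1 → 0 (borrow)
  0-1-1 → 0 (borrow)
  0-0-1 → 1 (borrow)
  0-1-1 → 0 (borrow)
  1-0-1 → 0
  1-1 → 0
  0-0 → 0
  0-0 → 0
  1-0 → 1
  0-0 → 0
  0-1 → 1 (borrow)
  0-1-1 → 0 (borrow)
  0-1-1 → 0 (borrow)
  1-0-1 → 0
  0-1 → 1 (borrow)
  0-1-1 → 0 (borrow)
  0-1-1 → 0 (borrow)
  0-0-1 → 1 (borrow)
  1-0-1 → 0
  1-0 → 1
  0-0 → 0
  1-0 → 1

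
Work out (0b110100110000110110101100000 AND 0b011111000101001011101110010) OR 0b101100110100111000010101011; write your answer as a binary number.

0b111100110100111010111101011

0b110100110000110110101100000 AND 0b011111000101001011101110010 = 0b010100000000000010101100000.
Then OR with 0b101100110100111000010101011.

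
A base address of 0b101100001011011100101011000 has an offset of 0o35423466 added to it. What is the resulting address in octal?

0o576760216

0b101100001011011100101011000 = 0o541334530 in octal.
Add column by column in base 8, right to left:
  0+6 = 6
  3+6 = 1 carry 1
  5+4+1 = 2 carry 1
  4+3+1 = 0 carry 1
  3+2+1 = 6
  3+4 = 7
  1+5 = 6
  4+3 = 7
  5+0 = 5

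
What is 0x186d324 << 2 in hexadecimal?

0x61b4c90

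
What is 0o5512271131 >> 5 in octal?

0o132245622

5 bits is not a whole number of base-8 digits; in binary: 101101001010010111001001011001 >> 5 = 1011010010100101110010010.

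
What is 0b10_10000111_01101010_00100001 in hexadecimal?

Group the bits into nibbles: 0010 1000 0111 0110 1010 0010 0001 → 2876A21.

0x2876A21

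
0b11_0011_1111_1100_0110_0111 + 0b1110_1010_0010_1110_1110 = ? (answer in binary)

0b10000101001111101010101

Add column by column in base 2, right to left:
  1+0 = 1
  1+1 = 0 carry 1
  1+1+1 = 1 carry 1
  0+1+1 = 0 carry 1
  0+0+1 = 1
  1+1 = 0 carry 1
  1+1+1 = 1 carry 1
  0+1+1 = 0 carry 1
  0+0+1 = 1
  0+1 = 1
  1+0 = 1
  1+0 = 1
  1+0 = 1
  1+1 = 0 carry 1
  1+0+1 = 0 carry 1
  1+1+1 = 1 carry 1
  1+0+1 = 0 carry 1
  1+1+1 = 1 carry 1
  0+1+1 = 0 carry 1
  0+1+1 = 0 carry 1
  1+0+1 = 0 carry 1
  1+0+1 = 0 carry 1
  final carry 1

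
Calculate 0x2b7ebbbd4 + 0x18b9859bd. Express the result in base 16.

Add column by column in base 16, right to left:
  4+d = 1 carry 1
  d+b+1 = 9 carry 1
  b+9+1 = 5 carry 1
  b+5+1 = 1 carry 1
  b+8+1 = 4 carry 1
  e+9+1 = 8 carry 1
  7+b+1 = 3 carry 1
  b+8+1 = 4 carry 1
  2+1+1 = 4

0x443841591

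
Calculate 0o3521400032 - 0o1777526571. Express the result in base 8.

0o1521651241

Subtract column by column in base 8:
  2-1 → 1
  3-7 → 4 (borrow)
  0-5-1 → 2 (borrow)
  0-6-1 → 1 (borrow)
  0-2-1 → 5 (borrow)
  4-5-1 → 6 (borrow)
  1-7-1 → 1 (borrow)
  2-7-1 → 2 (borrow)
  5-7-1 → 5 (borrow)
  3-1-1 → 1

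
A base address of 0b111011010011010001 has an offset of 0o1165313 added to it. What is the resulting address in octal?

0o2117634

0b111011010011010001 = 0o732321 in octal.
Add column by column in base 8, right to left:
  1+3 = 4
  2+1 = 3
  3+3 = 6
  2+5 = 7
  3+6 = 1 carry 1
  7+1+1 = 1 carry 1
  0+1+1 = 2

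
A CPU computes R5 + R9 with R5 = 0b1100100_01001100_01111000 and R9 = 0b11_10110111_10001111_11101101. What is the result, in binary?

Add column by column in base 2, right to left:
  0+1 = 1
  0+0 = 0
  0+1 = 1
  1+1 = 0 carry 1
  1+0+1 = 0 carry 1
  1+1+1 = 1 carry 1
  1+1+1 = 1 carry 1
  0+1+1 = 0 carry 1
  0+1+1 = 0 carry 1
  0+1+1 = 0 carry 1
  1+1+1 = 1 carry 1
  1+1+1 = 1 carry 1
  0+0+1 = 1
  0+0 = 0
  1+0 = 1
  0+1 = 1
  0+1 = 1
  0+1 = 1
  1+1 = 0 carry 1
  0+0+1 = 1
  0+1 = 1
  1+1 = 0 carry 1
  1+0+1 = 0 carry 1
  0+1+1 = 0 carry 1
  0+1+1 = 0 carry 1
  0+1+1 = 0 carry 1
  final carry 1

0b100000110111101110001100101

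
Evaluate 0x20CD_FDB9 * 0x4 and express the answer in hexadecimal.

0x8337F6E4

Multiply each base-16 digit by 4, carrying:
  9×4 = 36 → write 4 carry 2
  B×4+2 = 46 → write E carry 2
  D×4+2 = 54 → write 6 carry 3
  F×4+3 = 63 → write F carry 3
  D×4+3 = 55 → write 7 carry 3
  C×4+3 = 51 → write 3 carry 3
  0×4+3 = 3 → write 3
  2×4 = 8 → write 8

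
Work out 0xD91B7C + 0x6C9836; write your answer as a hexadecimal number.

Add column by column in base 16, right to left:
  C+6 = 2 carry 1
  7+3+1 = B
  B+8 = 3 carry 1
  1+9+1 = B
  9+C = 5 carry 1
  D+6+1 = 4 carry 1
  final carry 1

0x145B3B2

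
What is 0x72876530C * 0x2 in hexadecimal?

Multiply each base-16 digit by 2, carrying:
  C×2 = 24 → write 8 carry 1
  0×2+1 = 1 → write 1
  3×2 = 6 → write 6
  5×2 = 10 → write A
  6×2 = 12 → write C
  7×2 = 14 → write E
  8×2 = 16 → write 0 carry 1
  2×2+1 = 5 → write 5
  7×2 = 14 → write E

0xE50ECA618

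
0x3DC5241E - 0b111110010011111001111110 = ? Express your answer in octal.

0x3DC5241E = 0o7561222036 in octal.
0b111110010011111001111110 = 0o76237176 in octal.
Subtract column by column in base 8:
  6-6 → 0
  3-7 → 4 (borrow)
  0-1-1 → 6 (borrow)
  2-7-1 → 2 (borrow)
  2-3-1 → 6 (borrow)
  2-2-1 → 7 (borrow)
  1-6-1 → 2 (borrow)
  6-7-1 → 6 (borrow)
  5-0-1 → 4
  7-0 → 7

0o7462762640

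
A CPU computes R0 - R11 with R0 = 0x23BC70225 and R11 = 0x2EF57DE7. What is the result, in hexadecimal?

0x20CD1843E

Subtract column by column in base 16:
  5-7 → E (borrow)
  2-E-1 → 3 (borrow)
  2-D-1 → 4 (borrow)
  0-7-1 → 8 (borrow)
  7-5-1 → 1
  C-F → D (borrow)
  B-E-1 → C (borrow)
  3-2-1 → 0
  2-0 → 2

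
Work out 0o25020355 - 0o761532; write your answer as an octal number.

0o24036623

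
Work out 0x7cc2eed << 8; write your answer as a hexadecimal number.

0x7cc2eed00

Shifting left by 8 bits = 2 hex digits: append 2 zeros.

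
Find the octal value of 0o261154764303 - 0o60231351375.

Subtract column by column in base 8:
  3-5 → 6 (borrow)
  0-7-1 → 0 (borrow)
  3-3-1 → 7 (borrow)
  4-1-1 → 2
  6-5 → 1
  7-3 → 4
  4-1 → 3
  5-3 → 2
  1-2 → 7 (borrow)
  1-0-1 → 0
  6-6 → 0
  2-0 → 2

0o200723412706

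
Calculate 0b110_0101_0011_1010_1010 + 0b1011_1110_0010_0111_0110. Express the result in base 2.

0b100100011011000100000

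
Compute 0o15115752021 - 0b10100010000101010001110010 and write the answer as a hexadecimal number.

0x66AF7F9F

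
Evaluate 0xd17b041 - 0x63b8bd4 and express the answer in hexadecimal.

Subtract column by column in base 16:
  1-4 → d (borrow)
  4-d-1 → 6 (borrow)
  0-b-1 → 4 (borrow)
  b-8-1 → 2
  7-b → c (borrow)
  1-3-1 → d (borrow)
  d-6-1 → 6

0x6dc246d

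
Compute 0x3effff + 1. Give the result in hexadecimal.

0x3f0000

The trailing 4 digits are F (max in base 16), so adding 1 cascades: they roll to 0 and the next digit up increments.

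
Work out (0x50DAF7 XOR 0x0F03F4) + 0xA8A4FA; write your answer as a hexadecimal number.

First 0x50DAF7 XOR 0x0F03F4 = 0x5FD903.
Add column by column in base 16, right to left:
  3+A = D
  0+F = F
  9+4 = D
  D+A = 7 carry 1
  F+8+1 = 8 carry 1
  5+A+1 = 0 carry 1
  final carry 1

0x1087DFD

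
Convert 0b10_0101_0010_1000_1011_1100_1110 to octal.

0o224505716

Group the bits in threes: 010 010 100 101 000 101 111 001 110 → 224505716.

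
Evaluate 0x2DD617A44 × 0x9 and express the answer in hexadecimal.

0x19C86D4C64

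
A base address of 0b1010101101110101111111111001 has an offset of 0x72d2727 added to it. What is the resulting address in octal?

0b1010101101110101111111111001 = 0o1255657771 in octal.
0x72d2727 = 0o713223447 in octal.
Add column by column in base 8, right to left:
  1+7 = 0 carry 1
  7+4+1 = 4 carry 1
  7+4+1 = 4 carry 1
  7+3+1 = 3 carry 1
  5+2+1 = 0 carry 1
  6+2+1 = 1 carry 1
  5+3+1 = 1 carry 1
  5+1+1 = 7
  2+7 = 1 carry 1
  1+0+1 = 2

0o2171103440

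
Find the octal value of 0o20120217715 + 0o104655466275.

0o124775706212

Add column by column in base 8, right to left:
  5+5 = 2 carry 1
  1+7+1 = 1 carry 1
  7+2+1 = 2 carry 1
  7+6+1 = 6 carry 1
  1+6+1 = 0 carry 1
  2+4+1 = 7
  0+5 = 5
  2+5 = 7
  1+6 = 7
  0+4 = 4
  2+0 = 2
  0+1 = 1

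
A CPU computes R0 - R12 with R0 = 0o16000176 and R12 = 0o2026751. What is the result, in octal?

0o13751225

Subtract column by column in base 8:
  6-1 → 5
  7-5 → 2
  1-7 → 2 (borrow)
  0-6-1 → 1 (borrow)
  0-2-1 → 5 (borrow)
  0-0-1 → 7 (borrow)
  6-2-1 → 3
  1-0 → 1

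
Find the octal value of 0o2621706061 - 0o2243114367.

0o356571472

Subtract column by column in base 8:
  1-7 → 2 (borrow)
  6-6-1 → 7 (borrow)
  0-3-1 → 4 (borrow)
  6-4-1 → 1
  0-1 → 7 (borrow)
  7-1-1 → 5
  1-3 → 6 (borrow)
  2-4-1 → 5 (borrow)
  6-2-1 → 3
  2-2 → 0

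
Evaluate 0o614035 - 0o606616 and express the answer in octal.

Subtract column by column in base 8:
  5-6 → 7 (borrow)
  3-1-1 → 1
  0-6 → 2 (borrow)
  4-6-1 → 5 (borrow)
  1-0-1 → 0
  6-6 → 0

0o5217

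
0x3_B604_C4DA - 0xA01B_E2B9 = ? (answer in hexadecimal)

0x315E8E221

Subtract column by column in base 16:
  A-9 → 1
  D-B → 2
  4-2 → 2
  C-E → E (borrow)
  4-B-1 → 8 (borrow)
  0-1-1 → E (borrow)
  6-0-1 → 5
  B-A → 1
  3-0 → 3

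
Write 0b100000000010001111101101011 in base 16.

Group the bits into nibbles: 0100 0000 0001 0001 1111 0110 1011 → 4011f6b.

0x4011f6b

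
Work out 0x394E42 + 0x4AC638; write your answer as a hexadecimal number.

0x84147A

Add column by column in base 16, right to left:
  2+8 = A
  4+3 = 7
  E+6 = 4 carry 1
  4+C+1 = 1 carry 1
  9+A+1 = 4 carry 1
  3+4+1 = 8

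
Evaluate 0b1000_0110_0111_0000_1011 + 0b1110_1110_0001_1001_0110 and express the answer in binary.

0b101110100100010100001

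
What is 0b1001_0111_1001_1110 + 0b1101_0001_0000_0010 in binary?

Add column by column in base 2, right to left:
  0+0 = 0
  1+1 = 0 carry 1
  1+0+1 = 0 carry 1
  1+0+1 = 0 carry 1
  1+0+1 = 0 carry 1
  0+0+1 = 1
  0+0 = 0
  1+0 = 1
  1+1 = 0 carry 1
  1+0+1 = 0 carry 1
  1+0+1 = 0 carry 1
  0+0+1 = 1
  1+1 = 0 carry 1
  0+0+1 = 1
  0+1 = 1
  1+1 = 0 carry 1
  final carry 1

0b10110100010100000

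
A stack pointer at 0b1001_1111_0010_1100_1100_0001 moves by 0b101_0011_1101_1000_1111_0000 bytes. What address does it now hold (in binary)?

0b111100110000010110110001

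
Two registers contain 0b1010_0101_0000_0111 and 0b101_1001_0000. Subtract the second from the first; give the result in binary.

Subtract column by column in base 2:
  1-0 → 1
  1-0 → 1
  1-0 → 1
  0-0 → 0
  0-1 → 1 (borrow)
  0-0-1 → 1 (borrow)
  0-0-1 → 1 (borrow)
  0-1-1 → 0 (borrow)
  1-1-1 → 1 (borrow)
  0-0-1 → 1 (borrow)
  1-1-1 → 1 (borrow)
  0-0-1 → 1 (borrow)
  0-0-1 → 1 (borrow)
  1-0-1 → 0
  0-0 → 0
  1-0 → 1

0b1001111101110111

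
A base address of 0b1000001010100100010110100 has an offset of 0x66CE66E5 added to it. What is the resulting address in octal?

0b1000001010100100010110100 = 0o101244264 in octal.
0x66CE66E5 = 0o14663463345 in octal.
Add column by column in base 8, right to left:
  4+5 = 1 carry 1
  6+4+1 = 3 carry 1
  2+3+1 = 6
  4+3 = 7
  4+6 = 2 carry 1
  2+4+1 = 7
  1+3 = 4
  0+6 = 6
  1+6 = 7
  0+4 = 4
  0+1 = 1

0o14764727631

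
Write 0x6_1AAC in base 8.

0o1415254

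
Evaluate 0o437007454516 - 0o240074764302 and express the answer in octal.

0o176712470214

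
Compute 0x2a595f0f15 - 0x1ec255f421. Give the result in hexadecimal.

0xb97091af4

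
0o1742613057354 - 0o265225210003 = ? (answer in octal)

0o1455365647351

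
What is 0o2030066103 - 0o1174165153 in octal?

Subtract column by column in base 8:
  3-3 → 0
  0-5 → 3 (borrow)
  1-1-1 → 7 (borrow)
  6-5-1 → 0
  6-6 → 0
  0-1 → 7 (borrow)
  0-4-1 → 3 (borrow)
  3-7-1 → 3 (borrow)
  0-1-1 → 6 (borrow)
  2-1-1 → 0

0o633700730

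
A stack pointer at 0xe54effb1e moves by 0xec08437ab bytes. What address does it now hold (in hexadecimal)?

Add column by column in base 16, right to left:
  e+b = 9 carry 1
  1+a+1 = c
  b+7 = 2 carry 1
  f+3+1 = 3 carry 1
  f+4+1 = 4 carry 1
  e+8+1 = 7 carry 1
  4+0+1 = 5
  5+c = 1 carry 1
  e+e+1 = d carry 1
  final carry 1

0x1d157432c9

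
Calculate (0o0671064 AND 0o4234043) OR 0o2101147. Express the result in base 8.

0o0671064 AND 0o4234043 = 0o0230040.
Then OR with 0o2101147.

0o2331147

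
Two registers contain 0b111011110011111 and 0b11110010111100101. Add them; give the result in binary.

0b100101110110000100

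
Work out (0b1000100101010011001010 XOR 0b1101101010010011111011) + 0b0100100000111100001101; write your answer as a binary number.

0b1001101111111100111110

First 0b1000100101010011001010 XOR 0b1101101010010011111011 = 0b0101001111000000110001.
Add column by column in base 2, right to left:
  1+1 = 0 carry 1
  0+0+1 = 1
  0+1 = 1
  0+1 = 1
  1+0 = 1
  1+0 = 1
  0+0 = 0
  0+0 = 0
  0+1 = 1
  0+1 = 1
  0+1 = 1
  0+1 = 1
  1+0 = 1
  1+0 = 1
  1+0 = 1
  1+0 = 1
  0+0 = 0
  0+1 = 1
  1+0 = 1
  0+0 = 0
  1+1 = 0 carry 1
  final carry 1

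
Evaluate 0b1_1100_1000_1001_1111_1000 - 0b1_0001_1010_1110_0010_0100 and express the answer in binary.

Subtract column by column in base 2:
  0-0 → 0
  0-0 → 0
  0-1 → 1 (borrow)
  1-0-1 → 0
  1-0 → 1
  1-1 → 0
  1-0 → 1
  1-0 → 1
  1-0 → 1
  0-1 → 1 (borrow)
  0-1-1 → 0 (borrow)
  1-1-1 → 1 (borrow)
  0-0-1 → 1 (borrow)
  0-1-1 → 0 (borrow)
  0-0-1 → 1 (borrow)
  1-1-1 → 1 (borrow)
  0-1-1 → 0 (borrow)
  0-0-1 → 1 (borrow)
  1-0-1 → 0
  1-0 → 1
  1-1 → 0

0b10101101101111010100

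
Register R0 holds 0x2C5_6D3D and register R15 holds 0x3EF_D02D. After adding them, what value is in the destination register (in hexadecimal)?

0x6B53D6A

Add column by column in base 16, right to left:
  D+D = A carry 1
  3+2+1 = 6
  D+0 = D
  6+D = 3 carry 1
  5+F+1 = 5 carry 1
  C+E+1 = B carry 1
  2+3+1 = 6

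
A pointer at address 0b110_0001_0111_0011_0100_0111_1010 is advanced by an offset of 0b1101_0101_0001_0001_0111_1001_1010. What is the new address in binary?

Add column by column in base 2, right to left:
  0+0 = 0
  1+1 = 0 carry 1
  0+0+1 = 1
  1+1 = 0 carry 1
  1+1+1 = 1 carry 1
  1+0+1 = 0 carry 1
  1+0+1 = 0 carry 1
  0+1+1 = 0 carry 1
  0+1+1 = 0 carry 1
  0+1+1 = 0 carry 1
  1+1+1 = 1 carry 1
  0+0+1 = 1
  1+1 = 0 carry 1
  1+0+1 = 0 carry 1
  0+0+1 = 1
  0+0 = 0
  1+1 = 0 carry 1
  1+0+1 = 0 carry 1
  1+0+1 = 0 carry 1
  0+0+1 = 1
  1+1 = 0 carry 1
  0+0+1 = 1
  0+1 = 1
  0+0 = 0
  0+1 = 1
  1+0 = 1
  1+1 = 0 carry 1
  0+1+1 = 0 carry 1
  final carry 1

0b10011011010000100110000010100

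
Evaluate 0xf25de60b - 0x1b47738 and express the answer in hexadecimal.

0xf0a96ed3

Subtract column by column in base 16:
  b-8 → 3
  0-3 → d (borrow)
  6-7-1 → e (borrow)
  e-7-1 → 6
  d-4 → 9
  5-b → a (borrow)
  2-1-1 → 0
  f-0 → f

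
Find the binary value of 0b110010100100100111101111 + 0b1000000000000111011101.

0b111010100100101111001100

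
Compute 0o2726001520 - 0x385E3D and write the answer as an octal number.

0o2707722423

0x385E3D = 0o16057075 in octal.
Subtract column by column in base 8:
  0-5 → 3 (borrow)
  2-7-1 → 2 (borrow)
  5-0-1 → 4
  1-7 → 2 (borrow)
  0-5-1 → 2 (borrow)
  0-0-1 → 7 (borrow)
  6-6-1 → 7 (borrow)
  2-1-1 → 0
  7-0 → 7
  2-0 → 2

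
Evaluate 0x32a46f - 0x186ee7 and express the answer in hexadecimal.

0x1a3588

Subtract column by column in base 16:
  f-7 → 8
  6-e → 8 (borrow)
  4-e-1 → 5 (borrow)
  a-6-1 → 3
  2-8 → a (borrow)
  3-1-1 → 1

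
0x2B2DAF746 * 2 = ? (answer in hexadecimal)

Multiply each base-16 digit by 2, carrying:
  6×2 = 12 → write C
  4×2 = 8 → write 8
  7×2 = 14 → write E
  F×2 = 30 → write E carry 1
  A×2+1 = 21 → write 5 carry 1
  D×2+1 = 27 → write B carry 1
  2×2+1 = 5 → write 5
  B×2 = 22 → write 6 carry 1
  2×2+1 = 5 → write 5

0x565B5EE8C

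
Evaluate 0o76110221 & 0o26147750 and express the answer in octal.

AND each oct digit independently (no carries):
  7&2=2, 6&6=6, 1&1=1, 1&4=0, 0&7=0, 2&7=2, 2&5=0, 1&0=0

0o26100200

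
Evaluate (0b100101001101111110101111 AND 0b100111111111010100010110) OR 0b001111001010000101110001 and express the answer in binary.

0b101111001111010101110111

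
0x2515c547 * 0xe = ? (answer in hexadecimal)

0x20730c9e2

Multiply each base-16 digit by 14, carrying:
  7×14 = 98 → write 2 carry 6
  4×14+6 = 62 → write e carry 3
  5×14+3 = 73 → write 9 carry 4
  c×14+4 = 172 → write c carry 10
  5×14+10 = 80 → write 0 carry 5
  1×14+5 = 19 → write 3 carry 1
  5×14+1 = 71 → write 7 carry 4
  2×14+4 = 32 → write 0 carry 2
  remaining carry: 2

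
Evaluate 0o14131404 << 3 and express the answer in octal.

Shifting left by 3 bits = 1 oct digit: append 1 zero.

0o141314040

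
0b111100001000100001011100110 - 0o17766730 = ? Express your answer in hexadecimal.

0b111100001000100001011100110 = 0x78442e6 in hexadecimal.
0o17766730 = 0x3fedd8 in hexadecimal.
Subtract column by column in base 16:
  6-8 → e (borrow)
  e-d-1 → 0
  2-d → 5 (borrow)
  4-e-1 → 5 (borrow)
  4-f-1 → 4 (borrow)
  8-3-1 → 4
  7-0 → 7

0x744550e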